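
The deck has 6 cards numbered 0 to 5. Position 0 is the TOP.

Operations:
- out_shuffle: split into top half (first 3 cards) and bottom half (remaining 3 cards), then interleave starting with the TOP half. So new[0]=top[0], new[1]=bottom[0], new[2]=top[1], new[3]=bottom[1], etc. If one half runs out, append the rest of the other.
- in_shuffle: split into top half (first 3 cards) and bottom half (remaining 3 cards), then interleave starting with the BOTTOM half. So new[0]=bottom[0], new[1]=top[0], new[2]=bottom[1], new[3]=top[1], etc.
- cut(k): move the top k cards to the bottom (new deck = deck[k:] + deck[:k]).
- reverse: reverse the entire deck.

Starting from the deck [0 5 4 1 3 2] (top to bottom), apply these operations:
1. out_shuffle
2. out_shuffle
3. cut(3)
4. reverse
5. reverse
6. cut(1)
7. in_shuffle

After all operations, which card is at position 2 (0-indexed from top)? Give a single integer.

Answer: 1

Derivation:
After op 1 (out_shuffle): [0 1 5 3 4 2]
After op 2 (out_shuffle): [0 3 1 4 5 2]
After op 3 (cut(3)): [4 5 2 0 3 1]
After op 4 (reverse): [1 3 0 2 5 4]
After op 5 (reverse): [4 5 2 0 3 1]
After op 6 (cut(1)): [5 2 0 3 1 4]
After op 7 (in_shuffle): [3 5 1 2 4 0]
Position 2: card 1.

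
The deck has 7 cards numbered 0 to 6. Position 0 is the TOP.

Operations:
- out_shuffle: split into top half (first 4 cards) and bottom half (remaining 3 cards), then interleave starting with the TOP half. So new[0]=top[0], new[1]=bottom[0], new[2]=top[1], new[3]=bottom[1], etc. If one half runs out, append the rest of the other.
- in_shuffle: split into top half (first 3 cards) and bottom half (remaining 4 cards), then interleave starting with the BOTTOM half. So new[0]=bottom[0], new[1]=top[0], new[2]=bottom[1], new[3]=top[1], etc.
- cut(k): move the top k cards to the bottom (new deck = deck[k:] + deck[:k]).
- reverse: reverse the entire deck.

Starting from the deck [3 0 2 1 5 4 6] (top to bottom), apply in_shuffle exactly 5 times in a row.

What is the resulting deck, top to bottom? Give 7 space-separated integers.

After op 1 (in_shuffle): [1 3 5 0 4 2 6]
After op 2 (in_shuffle): [0 1 4 3 2 5 6]
After op 3 (in_shuffle): [3 0 2 1 5 4 6]
After op 4 (in_shuffle): [1 3 5 0 4 2 6]
After op 5 (in_shuffle): [0 1 4 3 2 5 6]

Answer: 0 1 4 3 2 5 6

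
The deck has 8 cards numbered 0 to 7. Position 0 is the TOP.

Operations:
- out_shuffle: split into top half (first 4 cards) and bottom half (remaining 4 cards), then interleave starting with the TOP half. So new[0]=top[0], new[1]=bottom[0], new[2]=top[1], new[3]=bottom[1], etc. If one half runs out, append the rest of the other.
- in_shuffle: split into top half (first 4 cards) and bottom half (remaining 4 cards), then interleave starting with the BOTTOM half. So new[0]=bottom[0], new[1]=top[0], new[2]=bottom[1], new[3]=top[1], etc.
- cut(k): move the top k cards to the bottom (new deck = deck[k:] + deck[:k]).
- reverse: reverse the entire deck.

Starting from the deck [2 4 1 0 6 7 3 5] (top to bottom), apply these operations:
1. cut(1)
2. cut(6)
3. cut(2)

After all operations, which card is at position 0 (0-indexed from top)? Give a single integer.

Answer: 4

Derivation:
After op 1 (cut(1)): [4 1 0 6 7 3 5 2]
After op 2 (cut(6)): [5 2 4 1 0 6 7 3]
After op 3 (cut(2)): [4 1 0 6 7 3 5 2]
Position 0: card 4.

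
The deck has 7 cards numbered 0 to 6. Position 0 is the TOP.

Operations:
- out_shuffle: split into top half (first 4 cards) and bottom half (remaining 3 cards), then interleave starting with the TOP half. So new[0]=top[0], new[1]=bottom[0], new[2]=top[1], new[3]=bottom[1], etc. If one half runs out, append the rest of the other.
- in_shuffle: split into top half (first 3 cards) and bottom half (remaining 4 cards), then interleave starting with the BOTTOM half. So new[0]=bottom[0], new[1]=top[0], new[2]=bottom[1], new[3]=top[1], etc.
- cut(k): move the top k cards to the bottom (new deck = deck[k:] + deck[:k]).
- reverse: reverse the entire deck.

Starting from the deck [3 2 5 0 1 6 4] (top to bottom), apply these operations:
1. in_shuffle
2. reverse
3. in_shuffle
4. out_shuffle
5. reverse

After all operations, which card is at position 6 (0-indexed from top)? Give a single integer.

Answer: 2

Derivation:
After op 1 (in_shuffle): [0 3 1 2 6 5 4]
After op 2 (reverse): [4 5 6 2 1 3 0]
After op 3 (in_shuffle): [2 4 1 5 3 6 0]
After op 4 (out_shuffle): [2 3 4 6 1 0 5]
After op 5 (reverse): [5 0 1 6 4 3 2]
Position 6: card 2.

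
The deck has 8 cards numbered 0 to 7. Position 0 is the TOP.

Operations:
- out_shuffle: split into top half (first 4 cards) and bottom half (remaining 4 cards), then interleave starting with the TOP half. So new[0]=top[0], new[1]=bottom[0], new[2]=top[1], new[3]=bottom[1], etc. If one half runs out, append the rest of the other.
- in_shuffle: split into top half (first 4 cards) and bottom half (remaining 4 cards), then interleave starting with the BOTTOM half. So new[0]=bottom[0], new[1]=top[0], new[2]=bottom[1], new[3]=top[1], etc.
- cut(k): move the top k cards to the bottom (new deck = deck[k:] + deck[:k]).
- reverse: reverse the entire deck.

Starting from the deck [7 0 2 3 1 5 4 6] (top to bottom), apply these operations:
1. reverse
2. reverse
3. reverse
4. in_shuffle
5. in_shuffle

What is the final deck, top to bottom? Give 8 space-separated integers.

After op 1 (reverse): [6 4 5 1 3 2 0 7]
After op 2 (reverse): [7 0 2 3 1 5 4 6]
After op 3 (reverse): [6 4 5 1 3 2 0 7]
After op 4 (in_shuffle): [3 6 2 4 0 5 7 1]
After op 5 (in_shuffle): [0 3 5 6 7 2 1 4]

Answer: 0 3 5 6 7 2 1 4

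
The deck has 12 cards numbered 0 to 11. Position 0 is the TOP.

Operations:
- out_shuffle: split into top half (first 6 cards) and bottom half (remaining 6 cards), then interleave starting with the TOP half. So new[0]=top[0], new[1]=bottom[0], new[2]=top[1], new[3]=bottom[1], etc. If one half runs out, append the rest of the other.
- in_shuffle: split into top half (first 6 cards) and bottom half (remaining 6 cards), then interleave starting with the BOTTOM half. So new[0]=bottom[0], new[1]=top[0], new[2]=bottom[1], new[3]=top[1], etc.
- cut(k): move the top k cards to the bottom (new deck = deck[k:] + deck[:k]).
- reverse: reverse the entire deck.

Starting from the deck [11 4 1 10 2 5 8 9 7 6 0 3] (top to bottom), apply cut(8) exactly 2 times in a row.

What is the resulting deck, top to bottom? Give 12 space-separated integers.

Answer: 2 5 8 9 7 6 0 3 11 4 1 10

Derivation:
After op 1 (cut(8)): [7 6 0 3 11 4 1 10 2 5 8 9]
After op 2 (cut(8)): [2 5 8 9 7 6 0 3 11 4 1 10]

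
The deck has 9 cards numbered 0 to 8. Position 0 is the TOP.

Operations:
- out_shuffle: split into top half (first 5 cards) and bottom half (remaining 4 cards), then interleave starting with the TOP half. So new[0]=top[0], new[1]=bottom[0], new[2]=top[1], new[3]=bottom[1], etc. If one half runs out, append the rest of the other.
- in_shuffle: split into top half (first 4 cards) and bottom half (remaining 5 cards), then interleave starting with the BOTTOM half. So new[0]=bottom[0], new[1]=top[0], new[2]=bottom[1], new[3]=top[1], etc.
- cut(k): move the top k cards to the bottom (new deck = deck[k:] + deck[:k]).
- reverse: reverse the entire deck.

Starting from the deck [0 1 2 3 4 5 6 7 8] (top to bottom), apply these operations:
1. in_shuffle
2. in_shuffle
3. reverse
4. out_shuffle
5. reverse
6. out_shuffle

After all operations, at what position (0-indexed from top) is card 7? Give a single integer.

After op 1 (in_shuffle): [4 0 5 1 6 2 7 3 8]
After op 2 (in_shuffle): [6 4 2 0 7 5 3 1 8]
After op 3 (reverse): [8 1 3 5 7 0 2 4 6]
After op 4 (out_shuffle): [8 0 1 2 3 4 5 6 7]
After op 5 (reverse): [7 6 5 4 3 2 1 0 8]
After op 6 (out_shuffle): [7 2 6 1 5 0 4 8 3]
Card 7 is at position 0.

Answer: 0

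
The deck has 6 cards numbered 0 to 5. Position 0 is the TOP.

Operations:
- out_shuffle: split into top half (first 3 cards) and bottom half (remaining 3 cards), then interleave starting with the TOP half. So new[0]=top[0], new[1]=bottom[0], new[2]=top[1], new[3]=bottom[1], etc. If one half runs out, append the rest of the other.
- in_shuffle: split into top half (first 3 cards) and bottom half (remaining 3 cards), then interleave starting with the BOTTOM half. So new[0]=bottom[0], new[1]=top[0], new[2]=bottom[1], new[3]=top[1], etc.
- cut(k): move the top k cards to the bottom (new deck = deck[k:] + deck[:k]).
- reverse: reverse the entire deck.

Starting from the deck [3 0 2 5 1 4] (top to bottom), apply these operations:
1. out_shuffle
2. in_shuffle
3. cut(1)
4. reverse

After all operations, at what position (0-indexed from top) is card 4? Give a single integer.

Answer: 2

Derivation:
After op 1 (out_shuffle): [3 5 0 1 2 4]
After op 2 (in_shuffle): [1 3 2 5 4 0]
After op 3 (cut(1)): [3 2 5 4 0 1]
After op 4 (reverse): [1 0 4 5 2 3]
Card 4 is at position 2.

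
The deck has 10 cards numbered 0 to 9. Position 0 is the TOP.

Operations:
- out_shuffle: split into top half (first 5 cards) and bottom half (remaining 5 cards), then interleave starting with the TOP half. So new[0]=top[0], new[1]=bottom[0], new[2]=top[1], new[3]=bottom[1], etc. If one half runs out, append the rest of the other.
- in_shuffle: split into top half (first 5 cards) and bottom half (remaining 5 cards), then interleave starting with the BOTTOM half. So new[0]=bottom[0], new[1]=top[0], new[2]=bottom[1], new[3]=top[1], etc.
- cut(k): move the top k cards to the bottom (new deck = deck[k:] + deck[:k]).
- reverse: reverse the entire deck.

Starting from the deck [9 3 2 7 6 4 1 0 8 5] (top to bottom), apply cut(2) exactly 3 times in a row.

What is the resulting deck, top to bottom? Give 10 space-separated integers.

After op 1 (cut(2)): [2 7 6 4 1 0 8 5 9 3]
After op 2 (cut(2)): [6 4 1 0 8 5 9 3 2 7]
After op 3 (cut(2)): [1 0 8 5 9 3 2 7 6 4]

Answer: 1 0 8 5 9 3 2 7 6 4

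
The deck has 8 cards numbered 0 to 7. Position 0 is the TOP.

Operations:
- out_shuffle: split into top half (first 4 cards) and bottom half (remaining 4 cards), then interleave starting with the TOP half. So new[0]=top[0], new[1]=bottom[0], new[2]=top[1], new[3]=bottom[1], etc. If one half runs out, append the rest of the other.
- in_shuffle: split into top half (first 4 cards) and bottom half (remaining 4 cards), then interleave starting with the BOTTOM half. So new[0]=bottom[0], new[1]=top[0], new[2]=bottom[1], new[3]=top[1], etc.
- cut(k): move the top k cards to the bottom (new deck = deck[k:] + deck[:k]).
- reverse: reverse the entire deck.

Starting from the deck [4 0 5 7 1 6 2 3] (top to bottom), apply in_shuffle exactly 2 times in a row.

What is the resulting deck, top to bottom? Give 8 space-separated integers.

After op 1 (in_shuffle): [1 4 6 0 2 5 3 7]
After op 2 (in_shuffle): [2 1 5 4 3 6 7 0]

Answer: 2 1 5 4 3 6 7 0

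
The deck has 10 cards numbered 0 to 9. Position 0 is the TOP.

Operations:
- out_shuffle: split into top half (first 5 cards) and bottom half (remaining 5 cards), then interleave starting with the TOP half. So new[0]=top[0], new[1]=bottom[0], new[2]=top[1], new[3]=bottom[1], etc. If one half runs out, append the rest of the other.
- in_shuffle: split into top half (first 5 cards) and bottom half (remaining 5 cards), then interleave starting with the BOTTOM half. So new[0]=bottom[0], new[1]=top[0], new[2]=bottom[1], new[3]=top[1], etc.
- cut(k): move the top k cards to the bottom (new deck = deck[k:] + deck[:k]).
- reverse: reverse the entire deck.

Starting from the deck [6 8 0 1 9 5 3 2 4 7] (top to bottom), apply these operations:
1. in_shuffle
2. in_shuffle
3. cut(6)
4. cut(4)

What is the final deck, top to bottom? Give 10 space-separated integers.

Answer: 0 5 4 6 1 3 7 8 9 2

Derivation:
After op 1 (in_shuffle): [5 6 3 8 2 0 4 1 7 9]
After op 2 (in_shuffle): [0 5 4 6 1 3 7 8 9 2]
After op 3 (cut(6)): [7 8 9 2 0 5 4 6 1 3]
After op 4 (cut(4)): [0 5 4 6 1 3 7 8 9 2]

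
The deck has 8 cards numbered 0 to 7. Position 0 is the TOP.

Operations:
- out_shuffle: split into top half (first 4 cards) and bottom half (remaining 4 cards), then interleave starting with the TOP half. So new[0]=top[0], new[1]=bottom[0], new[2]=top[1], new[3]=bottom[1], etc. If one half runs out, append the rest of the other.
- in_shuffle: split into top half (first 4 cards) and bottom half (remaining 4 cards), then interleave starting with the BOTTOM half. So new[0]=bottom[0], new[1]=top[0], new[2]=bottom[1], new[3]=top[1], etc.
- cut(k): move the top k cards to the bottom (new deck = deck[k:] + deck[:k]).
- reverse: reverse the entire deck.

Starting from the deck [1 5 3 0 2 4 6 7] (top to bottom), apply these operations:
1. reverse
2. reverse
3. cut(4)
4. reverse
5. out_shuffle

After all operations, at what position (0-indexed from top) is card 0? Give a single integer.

After op 1 (reverse): [7 6 4 2 0 3 5 1]
After op 2 (reverse): [1 5 3 0 2 4 6 7]
After op 3 (cut(4)): [2 4 6 7 1 5 3 0]
After op 4 (reverse): [0 3 5 1 7 6 4 2]
After op 5 (out_shuffle): [0 7 3 6 5 4 1 2]
Card 0 is at position 0.

Answer: 0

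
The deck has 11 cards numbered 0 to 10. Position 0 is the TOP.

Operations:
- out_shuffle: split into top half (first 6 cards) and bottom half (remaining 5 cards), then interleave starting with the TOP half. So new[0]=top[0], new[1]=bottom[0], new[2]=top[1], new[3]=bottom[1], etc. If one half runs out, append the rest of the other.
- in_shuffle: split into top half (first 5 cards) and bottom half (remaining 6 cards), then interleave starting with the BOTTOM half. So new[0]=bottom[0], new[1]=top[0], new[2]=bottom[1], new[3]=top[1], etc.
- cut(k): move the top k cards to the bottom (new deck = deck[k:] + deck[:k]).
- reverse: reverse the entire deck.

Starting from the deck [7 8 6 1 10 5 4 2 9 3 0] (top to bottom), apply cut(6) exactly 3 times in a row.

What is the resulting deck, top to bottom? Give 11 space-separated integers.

After op 1 (cut(6)): [4 2 9 3 0 7 8 6 1 10 5]
After op 2 (cut(6)): [8 6 1 10 5 4 2 9 3 0 7]
After op 3 (cut(6)): [2 9 3 0 7 8 6 1 10 5 4]

Answer: 2 9 3 0 7 8 6 1 10 5 4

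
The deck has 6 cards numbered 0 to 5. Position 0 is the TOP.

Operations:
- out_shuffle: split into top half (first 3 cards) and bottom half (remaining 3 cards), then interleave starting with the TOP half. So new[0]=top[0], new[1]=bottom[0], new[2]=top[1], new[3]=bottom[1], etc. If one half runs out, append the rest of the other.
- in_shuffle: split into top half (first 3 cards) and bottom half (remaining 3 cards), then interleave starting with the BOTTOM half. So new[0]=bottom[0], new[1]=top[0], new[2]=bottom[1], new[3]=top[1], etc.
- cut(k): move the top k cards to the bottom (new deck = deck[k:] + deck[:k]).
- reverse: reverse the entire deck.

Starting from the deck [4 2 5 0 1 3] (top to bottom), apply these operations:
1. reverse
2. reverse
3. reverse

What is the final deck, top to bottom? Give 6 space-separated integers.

After op 1 (reverse): [3 1 0 5 2 4]
After op 2 (reverse): [4 2 5 0 1 3]
After op 3 (reverse): [3 1 0 5 2 4]

Answer: 3 1 0 5 2 4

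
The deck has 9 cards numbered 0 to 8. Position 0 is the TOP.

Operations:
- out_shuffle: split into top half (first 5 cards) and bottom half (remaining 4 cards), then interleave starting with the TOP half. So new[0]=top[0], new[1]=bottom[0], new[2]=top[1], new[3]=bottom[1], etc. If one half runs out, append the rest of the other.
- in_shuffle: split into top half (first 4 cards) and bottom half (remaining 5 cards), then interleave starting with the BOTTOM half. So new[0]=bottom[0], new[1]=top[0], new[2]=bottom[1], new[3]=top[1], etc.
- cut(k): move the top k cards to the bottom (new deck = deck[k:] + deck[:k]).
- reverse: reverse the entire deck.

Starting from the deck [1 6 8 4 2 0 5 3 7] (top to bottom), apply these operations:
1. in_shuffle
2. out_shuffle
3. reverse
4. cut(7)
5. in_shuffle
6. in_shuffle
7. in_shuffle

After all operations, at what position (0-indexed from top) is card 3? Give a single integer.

Answer: 0

Derivation:
After op 1 (in_shuffle): [2 1 0 6 5 8 3 4 7]
After op 2 (out_shuffle): [2 8 1 3 0 4 6 7 5]
After op 3 (reverse): [5 7 6 4 0 3 1 8 2]
After op 4 (cut(7)): [8 2 5 7 6 4 0 3 1]
After op 5 (in_shuffle): [6 8 4 2 0 5 3 7 1]
After op 6 (in_shuffle): [0 6 5 8 3 4 7 2 1]
After op 7 (in_shuffle): [3 0 4 6 7 5 2 8 1]
Card 3 is at position 0.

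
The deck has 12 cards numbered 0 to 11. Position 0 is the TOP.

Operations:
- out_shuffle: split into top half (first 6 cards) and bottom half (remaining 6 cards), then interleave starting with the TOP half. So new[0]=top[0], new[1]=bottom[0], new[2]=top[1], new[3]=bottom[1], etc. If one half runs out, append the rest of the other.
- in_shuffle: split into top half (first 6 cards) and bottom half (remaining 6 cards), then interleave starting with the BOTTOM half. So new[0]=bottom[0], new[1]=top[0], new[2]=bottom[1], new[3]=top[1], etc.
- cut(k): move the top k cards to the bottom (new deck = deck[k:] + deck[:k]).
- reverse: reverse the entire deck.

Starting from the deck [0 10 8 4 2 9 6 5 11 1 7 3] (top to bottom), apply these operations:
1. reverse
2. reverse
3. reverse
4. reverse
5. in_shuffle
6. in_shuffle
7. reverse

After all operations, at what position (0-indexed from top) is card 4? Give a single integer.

Answer: 9

Derivation:
After op 1 (reverse): [3 7 1 11 5 6 9 2 4 8 10 0]
After op 2 (reverse): [0 10 8 4 2 9 6 5 11 1 7 3]
After op 3 (reverse): [3 7 1 11 5 6 9 2 4 8 10 0]
After op 4 (reverse): [0 10 8 4 2 9 6 5 11 1 7 3]
After op 5 (in_shuffle): [6 0 5 10 11 8 1 4 7 2 3 9]
After op 6 (in_shuffle): [1 6 4 0 7 5 2 10 3 11 9 8]
After op 7 (reverse): [8 9 11 3 10 2 5 7 0 4 6 1]
Card 4 is at position 9.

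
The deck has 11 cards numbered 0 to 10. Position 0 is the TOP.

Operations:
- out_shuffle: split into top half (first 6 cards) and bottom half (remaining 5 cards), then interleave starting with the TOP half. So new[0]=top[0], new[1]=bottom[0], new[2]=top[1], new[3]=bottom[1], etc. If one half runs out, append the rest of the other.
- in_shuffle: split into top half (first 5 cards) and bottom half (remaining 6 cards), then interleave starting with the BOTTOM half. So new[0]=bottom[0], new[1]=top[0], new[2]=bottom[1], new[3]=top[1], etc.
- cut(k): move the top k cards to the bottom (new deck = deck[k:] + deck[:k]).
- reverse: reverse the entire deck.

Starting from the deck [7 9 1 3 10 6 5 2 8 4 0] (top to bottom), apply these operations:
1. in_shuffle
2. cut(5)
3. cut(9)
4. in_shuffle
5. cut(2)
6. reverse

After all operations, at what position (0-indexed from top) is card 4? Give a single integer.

After op 1 (in_shuffle): [6 7 5 9 2 1 8 3 4 10 0]
After op 2 (cut(5)): [1 8 3 4 10 0 6 7 5 9 2]
After op 3 (cut(9)): [9 2 1 8 3 4 10 0 6 7 5]
After op 4 (in_shuffle): [4 9 10 2 0 1 6 8 7 3 5]
After op 5 (cut(2)): [10 2 0 1 6 8 7 3 5 4 9]
After op 6 (reverse): [9 4 5 3 7 8 6 1 0 2 10]
Card 4 is at position 1.

Answer: 1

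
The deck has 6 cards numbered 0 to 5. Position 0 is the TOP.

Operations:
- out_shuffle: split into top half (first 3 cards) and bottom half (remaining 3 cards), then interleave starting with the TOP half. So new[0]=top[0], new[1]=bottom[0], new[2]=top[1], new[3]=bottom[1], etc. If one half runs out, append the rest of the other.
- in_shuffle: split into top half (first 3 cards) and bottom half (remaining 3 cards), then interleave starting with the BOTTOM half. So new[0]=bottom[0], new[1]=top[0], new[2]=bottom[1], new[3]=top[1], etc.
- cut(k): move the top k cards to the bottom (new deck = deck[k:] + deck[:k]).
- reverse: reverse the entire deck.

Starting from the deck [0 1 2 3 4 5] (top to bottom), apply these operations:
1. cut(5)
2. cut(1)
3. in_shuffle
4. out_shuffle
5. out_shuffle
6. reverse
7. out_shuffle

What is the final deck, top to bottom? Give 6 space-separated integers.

Answer: 2 1 0 5 4 3

Derivation:
After op 1 (cut(5)): [5 0 1 2 3 4]
After op 2 (cut(1)): [0 1 2 3 4 5]
After op 3 (in_shuffle): [3 0 4 1 5 2]
After op 4 (out_shuffle): [3 1 0 5 4 2]
After op 5 (out_shuffle): [3 5 1 4 0 2]
After op 6 (reverse): [2 0 4 1 5 3]
After op 7 (out_shuffle): [2 1 0 5 4 3]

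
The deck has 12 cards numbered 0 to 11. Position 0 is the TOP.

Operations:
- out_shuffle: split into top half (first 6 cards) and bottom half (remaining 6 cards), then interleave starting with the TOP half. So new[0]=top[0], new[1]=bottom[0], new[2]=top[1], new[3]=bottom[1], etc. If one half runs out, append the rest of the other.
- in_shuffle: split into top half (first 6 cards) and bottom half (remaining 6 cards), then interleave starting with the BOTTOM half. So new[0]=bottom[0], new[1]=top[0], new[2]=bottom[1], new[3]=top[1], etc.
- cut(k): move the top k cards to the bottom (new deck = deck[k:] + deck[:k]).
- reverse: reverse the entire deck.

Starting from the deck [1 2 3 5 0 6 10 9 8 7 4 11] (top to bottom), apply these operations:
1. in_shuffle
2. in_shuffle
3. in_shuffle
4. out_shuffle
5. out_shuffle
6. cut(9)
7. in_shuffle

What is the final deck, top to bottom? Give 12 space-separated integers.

Answer: 4 5 7 6 11 9 1 0 3 10 2 8

Derivation:
After op 1 (in_shuffle): [10 1 9 2 8 3 7 5 4 0 11 6]
After op 2 (in_shuffle): [7 10 5 1 4 9 0 2 11 8 6 3]
After op 3 (in_shuffle): [0 7 2 10 11 5 8 1 6 4 3 9]
After op 4 (out_shuffle): [0 8 7 1 2 6 10 4 11 3 5 9]
After op 5 (out_shuffle): [0 10 8 4 7 11 1 3 2 5 6 9]
After op 6 (cut(9)): [5 6 9 0 10 8 4 7 11 1 3 2]
After op 7 (in_shuffle): [4 5 7 6 11 9 1 0 3 10 2 8]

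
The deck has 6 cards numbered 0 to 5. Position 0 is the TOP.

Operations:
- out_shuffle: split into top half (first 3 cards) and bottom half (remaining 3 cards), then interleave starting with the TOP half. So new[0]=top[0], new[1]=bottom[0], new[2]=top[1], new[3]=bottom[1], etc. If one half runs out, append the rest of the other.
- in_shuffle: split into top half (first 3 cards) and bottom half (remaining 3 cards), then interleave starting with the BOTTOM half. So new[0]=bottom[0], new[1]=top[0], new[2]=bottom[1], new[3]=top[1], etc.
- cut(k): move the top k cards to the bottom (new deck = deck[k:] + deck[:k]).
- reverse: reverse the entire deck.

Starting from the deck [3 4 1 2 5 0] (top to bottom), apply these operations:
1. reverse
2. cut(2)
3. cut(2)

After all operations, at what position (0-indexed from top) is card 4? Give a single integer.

Answer: 0

Derivation:
After op 1 (reverse): [0 5 2 1 4 3]
After op 2 (cut(2)): [2 1 4 3 0 5]
After op 3 (cut(2)): [4 3 0 5 2 1]
Card 4 is at position 0.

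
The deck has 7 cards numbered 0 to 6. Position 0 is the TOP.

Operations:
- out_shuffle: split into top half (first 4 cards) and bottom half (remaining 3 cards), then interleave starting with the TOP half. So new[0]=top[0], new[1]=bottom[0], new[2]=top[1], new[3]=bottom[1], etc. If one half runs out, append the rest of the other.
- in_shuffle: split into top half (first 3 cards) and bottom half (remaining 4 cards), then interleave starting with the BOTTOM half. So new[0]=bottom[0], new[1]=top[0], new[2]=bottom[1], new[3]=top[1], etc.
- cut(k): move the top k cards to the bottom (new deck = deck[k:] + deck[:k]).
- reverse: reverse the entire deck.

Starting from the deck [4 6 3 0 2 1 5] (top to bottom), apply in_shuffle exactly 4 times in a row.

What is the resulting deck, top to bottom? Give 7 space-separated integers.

Answer: 0 4 2 6 1 3 5

Derivation:
After op 1 (in_shuffle): [0 4 2 6 1 3 5]
After op 2 (in_shuffle): [6 0 1 4 3 2 5]
After op 3 (in_shuffle): [4 6 3 0 2 1 5]
After op 4 (in_shuffle): [0 4 2 6 1 3 5]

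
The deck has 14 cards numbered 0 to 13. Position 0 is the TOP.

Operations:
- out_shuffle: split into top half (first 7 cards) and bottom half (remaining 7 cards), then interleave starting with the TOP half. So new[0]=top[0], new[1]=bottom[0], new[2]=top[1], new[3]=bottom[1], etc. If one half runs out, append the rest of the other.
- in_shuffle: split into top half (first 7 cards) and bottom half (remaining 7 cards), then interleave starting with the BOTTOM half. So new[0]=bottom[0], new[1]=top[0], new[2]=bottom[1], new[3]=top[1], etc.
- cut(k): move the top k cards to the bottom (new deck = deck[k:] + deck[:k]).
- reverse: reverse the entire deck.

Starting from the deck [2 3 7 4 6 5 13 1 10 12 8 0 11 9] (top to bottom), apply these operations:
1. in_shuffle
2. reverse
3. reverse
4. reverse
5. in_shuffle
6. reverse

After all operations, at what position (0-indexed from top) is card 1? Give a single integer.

Answer: 1

Derivation:
After op 1 (in_shuffle): [1 2 10 3 12 7 8 4 0 6 11 5 9 13]
After op 2 (reverse): [13 9 5 11 6 0 4 8 7 12 3 10 2 1]
After op 3 (reverse): [1 2 10 3 12 7 8 4 0 6 11 5 9 13]
After op 4 (reverse): [13 9 5 11 6 0 4 8 7 12 3 10 2 1]
After op 5 (in_shuffle): [8 13 7 9 12 5 3 11 10 6 2 0 1 4]
After op 6 (reverse): [4 1 0 2 6 10 11 3 5 12 9 7 13 8]
Card 1 is at position 1.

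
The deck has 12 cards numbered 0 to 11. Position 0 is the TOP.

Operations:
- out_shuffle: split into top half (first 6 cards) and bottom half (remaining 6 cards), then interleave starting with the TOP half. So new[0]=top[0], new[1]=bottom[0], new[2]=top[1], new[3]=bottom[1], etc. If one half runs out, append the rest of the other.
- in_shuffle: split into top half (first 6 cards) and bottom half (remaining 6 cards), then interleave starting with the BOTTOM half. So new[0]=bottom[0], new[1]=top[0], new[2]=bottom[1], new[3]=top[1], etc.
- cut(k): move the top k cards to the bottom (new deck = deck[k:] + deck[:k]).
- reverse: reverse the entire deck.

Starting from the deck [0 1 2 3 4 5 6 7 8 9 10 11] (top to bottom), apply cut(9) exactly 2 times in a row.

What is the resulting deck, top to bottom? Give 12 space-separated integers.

Answer: 6 7 8 9 10 11 0 1 2 3 4 5

Derivation:
After op 1 (cut(9)): [9 10 11 0 1 2 3 4 5 6 7 8]
After op 2 (cut(9)): [6 7 8 9 10 11 0 1 2 3 4 5]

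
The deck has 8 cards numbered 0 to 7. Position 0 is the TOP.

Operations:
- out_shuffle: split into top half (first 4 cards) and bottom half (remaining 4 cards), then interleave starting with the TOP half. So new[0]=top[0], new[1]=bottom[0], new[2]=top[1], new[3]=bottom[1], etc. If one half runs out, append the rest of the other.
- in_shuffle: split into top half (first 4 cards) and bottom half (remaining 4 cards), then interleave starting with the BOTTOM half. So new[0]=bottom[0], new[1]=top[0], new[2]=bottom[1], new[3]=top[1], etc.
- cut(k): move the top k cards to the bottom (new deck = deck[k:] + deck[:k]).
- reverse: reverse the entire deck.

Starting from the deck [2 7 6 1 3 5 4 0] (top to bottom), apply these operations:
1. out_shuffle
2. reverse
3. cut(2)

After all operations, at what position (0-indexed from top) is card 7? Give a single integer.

After op 1 (out_shuffle): [2 3 7 5 6 4 1 0]
After op 2 (reverse): [0 1 4 6 5 7 3 2]
After op 3 (cut(2)): [4 6 5 7 3 2 0 1]
Card 7 is at position 3.

Answer: 3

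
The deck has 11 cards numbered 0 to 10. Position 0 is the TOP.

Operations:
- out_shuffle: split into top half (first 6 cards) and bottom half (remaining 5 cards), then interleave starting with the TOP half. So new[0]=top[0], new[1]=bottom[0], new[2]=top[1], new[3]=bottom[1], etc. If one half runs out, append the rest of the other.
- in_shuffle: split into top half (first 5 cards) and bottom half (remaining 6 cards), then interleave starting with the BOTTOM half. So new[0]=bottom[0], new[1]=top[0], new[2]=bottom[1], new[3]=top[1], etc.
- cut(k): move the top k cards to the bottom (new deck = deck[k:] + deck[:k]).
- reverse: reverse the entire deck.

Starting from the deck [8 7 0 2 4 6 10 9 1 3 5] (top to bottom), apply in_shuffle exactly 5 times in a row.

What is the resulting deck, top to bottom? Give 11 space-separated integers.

Answer: 3 1 9 10 6 4 2 0 7 8 5

Derivation:
After op 1 (in_shuffle): [6 8 10 7 9 0 1 2 3 4 5]
After op 2 (in_shuffle): [0 6 1 8 2 10 3 7 4 9 5]
After op 3 (in_shuffle): [10 0 3 6 7 1 4 8 9 2 5]
After op 4 (in_shuffle): [1 10 4 0 8 3 9 6 2 7 5]
After op 5 (in_shuffle): [3 1 9 10 6 4 2 0 7 8 5]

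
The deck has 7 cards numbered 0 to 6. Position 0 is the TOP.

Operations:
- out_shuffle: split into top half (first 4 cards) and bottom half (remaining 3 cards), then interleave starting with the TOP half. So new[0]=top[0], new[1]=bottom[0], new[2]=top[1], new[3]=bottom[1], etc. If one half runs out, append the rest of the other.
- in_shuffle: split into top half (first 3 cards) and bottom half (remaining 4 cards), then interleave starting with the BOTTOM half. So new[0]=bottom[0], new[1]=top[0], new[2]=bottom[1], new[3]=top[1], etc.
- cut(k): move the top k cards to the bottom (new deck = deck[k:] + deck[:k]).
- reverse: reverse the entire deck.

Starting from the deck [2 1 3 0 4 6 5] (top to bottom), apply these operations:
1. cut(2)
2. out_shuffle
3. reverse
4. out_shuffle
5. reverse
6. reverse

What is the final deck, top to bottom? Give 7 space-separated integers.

Answer: 6 0 1 5 4 3 2

Derivation:
After op 1 (cut(2)): [3 0 4 6 5 2 1]
After op 2 (out_shuffle): [3 5 0 2 4 1 6]
After op 3 (reverse): [6 1 4 2 0 5 3]
After op 4 (out_shuffle): [6 0 1 5 4 3 2]
After op 5 (reverse): [2 3 4 5 1 0 6]
After op 6 (reverse): [6 0 1 5 4 3 2]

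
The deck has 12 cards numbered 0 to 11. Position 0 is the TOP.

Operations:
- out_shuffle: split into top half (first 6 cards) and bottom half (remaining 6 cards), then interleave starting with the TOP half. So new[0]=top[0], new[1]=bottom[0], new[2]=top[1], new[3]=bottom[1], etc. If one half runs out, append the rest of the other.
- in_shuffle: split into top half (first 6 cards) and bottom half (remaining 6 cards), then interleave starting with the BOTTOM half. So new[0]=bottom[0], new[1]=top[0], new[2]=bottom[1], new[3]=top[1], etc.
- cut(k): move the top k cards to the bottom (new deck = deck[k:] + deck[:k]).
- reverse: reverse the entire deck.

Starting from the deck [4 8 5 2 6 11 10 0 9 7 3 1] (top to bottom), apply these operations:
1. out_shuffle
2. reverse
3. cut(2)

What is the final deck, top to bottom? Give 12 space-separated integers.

Answer: 3 6 7 2 9 5 0 8 10 4 1 11

Derivation:
After op 1 (out_shuffle): [4 10 8 0 5 9 2 7 6 3 11 1]
After op 2 (reverse): [1 11 3 6 7 2 9 5 0 8 10 4]
After op 3 (cut(2)): [3 6 7 2 9 5 0 8 10 4 1 11]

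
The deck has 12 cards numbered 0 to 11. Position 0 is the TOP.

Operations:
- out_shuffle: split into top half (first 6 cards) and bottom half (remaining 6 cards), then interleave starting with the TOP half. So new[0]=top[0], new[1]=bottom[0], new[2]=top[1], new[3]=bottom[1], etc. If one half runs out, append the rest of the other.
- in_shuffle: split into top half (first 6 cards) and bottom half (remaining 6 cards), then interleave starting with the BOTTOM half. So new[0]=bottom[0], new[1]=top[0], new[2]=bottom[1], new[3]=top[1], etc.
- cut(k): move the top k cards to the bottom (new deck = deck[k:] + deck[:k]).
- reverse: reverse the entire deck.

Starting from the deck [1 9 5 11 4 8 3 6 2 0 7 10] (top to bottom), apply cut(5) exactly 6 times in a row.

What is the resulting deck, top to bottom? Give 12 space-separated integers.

Answer: 3 6 2 0 7 10 1 9 5 11 4 8

Derivation:
After op 1 (cut(5)): [8 3 6 2 0 7 10 1 9 5 11 4]
After op 2 (cut(5)): [7 10 1 9 5 11 4 8 3 6 2 0]
After op 3 (cut(5)): [11 4 8 3 6 2 0 7 10 1 9 5]
After op 4 (cut(5)): [2 0 7 10 1 9 5 11 4 8 3 6]
After op 5 (cut(5)): [9 5 11 4 8 3 6 2 0 7 10 1]
After op 6 (cut(5)): [3 6 2 0 7 10 1 9 5 11 4 8]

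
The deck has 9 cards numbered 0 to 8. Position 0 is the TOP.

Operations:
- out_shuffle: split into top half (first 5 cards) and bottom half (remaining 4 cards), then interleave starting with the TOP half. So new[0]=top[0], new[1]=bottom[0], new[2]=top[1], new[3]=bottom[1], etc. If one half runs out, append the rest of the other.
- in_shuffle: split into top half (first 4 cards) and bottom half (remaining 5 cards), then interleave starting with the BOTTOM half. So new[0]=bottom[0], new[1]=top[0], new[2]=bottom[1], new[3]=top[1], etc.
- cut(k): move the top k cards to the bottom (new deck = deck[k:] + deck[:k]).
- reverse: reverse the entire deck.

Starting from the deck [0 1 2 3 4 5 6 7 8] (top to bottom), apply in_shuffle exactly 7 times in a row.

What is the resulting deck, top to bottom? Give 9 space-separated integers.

Answer: 4 0 5 1 6 2 7 3 8

Derivation:
After op 1 (in_shuffle): [4 0 5 1 6 2 7 3 8]
After op 2 (in_shuffle): [6 4 2 0 7 5 3 1 8]
After op 3 (in_shuffle): [7 6 5 4 3 2 1 0 8]
After op 4 (in_shuffle): [3 7 2 6 1 5 0 4 8]
After op 5 (in_shuffle): [1 3 5 7 0 2 4 6 8]
After op 6 (in_shuffle): [0 1 2 3 4 5 6 7 8]
After op 7 (in_shuffle): [4 0 5 1 6 2 7 3 8]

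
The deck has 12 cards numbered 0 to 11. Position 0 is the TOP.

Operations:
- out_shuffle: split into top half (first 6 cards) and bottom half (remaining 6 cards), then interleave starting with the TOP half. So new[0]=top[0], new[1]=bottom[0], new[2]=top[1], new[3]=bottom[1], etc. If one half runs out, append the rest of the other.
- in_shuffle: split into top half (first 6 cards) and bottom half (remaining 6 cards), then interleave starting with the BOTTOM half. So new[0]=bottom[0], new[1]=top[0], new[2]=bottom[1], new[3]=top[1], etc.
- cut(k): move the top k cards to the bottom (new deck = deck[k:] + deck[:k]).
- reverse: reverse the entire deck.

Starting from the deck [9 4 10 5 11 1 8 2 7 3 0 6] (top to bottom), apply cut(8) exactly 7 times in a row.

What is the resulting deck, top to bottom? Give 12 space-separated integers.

After op 1 (cut(8)): [7 3 0 6 9 4 10 5 11 1 8 2]
After op 2 (cut(8)): [11 1 8 2 7 3 0 6 9 4 10 5]
After op 3 (cut(8)): [9 4 10 5 11 1 8 2 7 3 0 6]
After op 4 (cut(8)): [7 3 0 6 9 4 10 5 11 1 8 2]
After op 5 (cut(8)): [11 1 8 2 7 3 0 6 9 4 10 5]
After op 6 (cut(8)): [9 4 10 5 11 1 8 2 7 3 0 6]
After op 7 (cut(8)): [7 3 0 6 9 4 10 5 11 1 8 2]

Answer: 7 3 0 6 9 4 10 5 11 1 8 2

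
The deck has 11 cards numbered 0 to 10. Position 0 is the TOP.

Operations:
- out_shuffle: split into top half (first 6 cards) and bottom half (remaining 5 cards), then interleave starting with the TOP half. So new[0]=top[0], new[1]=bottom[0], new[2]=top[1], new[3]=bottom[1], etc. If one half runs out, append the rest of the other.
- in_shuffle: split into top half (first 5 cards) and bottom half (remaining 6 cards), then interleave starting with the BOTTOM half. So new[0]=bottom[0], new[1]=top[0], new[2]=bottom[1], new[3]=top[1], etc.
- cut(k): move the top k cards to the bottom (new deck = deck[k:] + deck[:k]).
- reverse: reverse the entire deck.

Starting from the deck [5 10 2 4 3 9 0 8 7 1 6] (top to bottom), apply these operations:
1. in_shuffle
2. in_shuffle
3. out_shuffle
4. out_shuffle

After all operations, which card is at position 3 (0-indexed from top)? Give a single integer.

After op 1 (in_shuffle): [9 5 0 10 8 2 7 4 1 3 6]
After op 2 (in_shuffle): [2 9 7 5 4 0 1 10 3 8 6]
After op 3 (out_shuffle): [2 1 9 10 7 3 5 8 4 6 0]
After op 4 (out_shuffle): [2 5 1 8 9 4 10 6 7 0 3]
Position 3: card 8.

Answer: 8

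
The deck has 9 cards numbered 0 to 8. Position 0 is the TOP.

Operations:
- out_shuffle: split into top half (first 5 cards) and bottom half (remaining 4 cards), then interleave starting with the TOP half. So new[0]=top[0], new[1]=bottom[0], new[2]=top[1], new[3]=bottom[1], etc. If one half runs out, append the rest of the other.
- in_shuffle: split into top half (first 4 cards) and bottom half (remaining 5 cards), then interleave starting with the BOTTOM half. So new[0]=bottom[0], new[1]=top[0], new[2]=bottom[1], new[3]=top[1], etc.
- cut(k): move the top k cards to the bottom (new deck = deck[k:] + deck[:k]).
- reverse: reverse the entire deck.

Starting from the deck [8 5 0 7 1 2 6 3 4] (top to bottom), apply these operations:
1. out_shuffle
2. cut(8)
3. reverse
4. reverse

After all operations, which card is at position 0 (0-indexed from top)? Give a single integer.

After op 1 (out_shuffle): [8 2 5 6 0 3 7 4 1]
After op 2 (cut(8)): [1 8 2 5 6 0 3 7 4]
After op 3 (reverse): [4 7 3 0 6 5 2 8 1]
After op 4 (reverse): [1 8 2 5 6 0 3 7 4]
Position 0: card 1.

Answer: 1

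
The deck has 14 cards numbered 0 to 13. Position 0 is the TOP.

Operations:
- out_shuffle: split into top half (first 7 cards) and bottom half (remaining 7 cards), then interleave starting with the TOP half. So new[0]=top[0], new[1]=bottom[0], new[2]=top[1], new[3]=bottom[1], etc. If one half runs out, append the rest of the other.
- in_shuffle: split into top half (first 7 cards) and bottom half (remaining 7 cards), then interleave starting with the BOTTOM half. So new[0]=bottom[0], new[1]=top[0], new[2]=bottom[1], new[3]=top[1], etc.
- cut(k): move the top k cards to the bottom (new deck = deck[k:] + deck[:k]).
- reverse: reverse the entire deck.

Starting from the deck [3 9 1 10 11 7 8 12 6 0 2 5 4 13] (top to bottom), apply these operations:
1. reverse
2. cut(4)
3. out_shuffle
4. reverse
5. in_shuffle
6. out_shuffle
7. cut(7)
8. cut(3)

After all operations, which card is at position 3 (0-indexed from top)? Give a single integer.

After op 1 (reverse): [13 4 5 2 0 6 12 8 7 11 10 1 9 3]
After op 2 (cut(4)): [0 6 12 8 7 11 10 1 9 3 13 4 5 2]
After op 3 (out_shuffle): [0 1 6 9 12 3 8 13 7 4 11 5 10 2]
After op 4 (reverse): [2 10 5 11 4 7 13 8 3 12 9 6 1 0]
After op 5 (in_shuffle): [8 2 3 10 12 5 9 11 6 4 1 7 0 13]
After op 6 (out_shuffle): [8 11 2 6 3 4 10 1 12 7 5 0 9 13]
After op 7 (cut(7)): [1 12 7 5 0 9 13 8 11 2 6 3 4 10]
After op 8 (cut(3)): [5 0 9 13 8 11 2 6 3 4 10 1 12 7]
Position 3: card 13.

Answer: 13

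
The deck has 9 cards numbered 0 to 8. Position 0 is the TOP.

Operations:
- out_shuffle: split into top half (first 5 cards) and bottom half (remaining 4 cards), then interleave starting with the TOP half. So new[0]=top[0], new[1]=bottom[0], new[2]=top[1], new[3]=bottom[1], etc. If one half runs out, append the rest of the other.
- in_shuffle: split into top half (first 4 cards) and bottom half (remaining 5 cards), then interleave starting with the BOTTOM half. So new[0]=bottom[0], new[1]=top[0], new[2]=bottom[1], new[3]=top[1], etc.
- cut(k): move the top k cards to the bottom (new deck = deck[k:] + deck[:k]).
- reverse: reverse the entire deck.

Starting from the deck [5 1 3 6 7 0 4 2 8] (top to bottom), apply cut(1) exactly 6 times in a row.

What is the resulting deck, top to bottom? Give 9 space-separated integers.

Answer: 4 2 8 5 1 3 6 7 0

Derivation:
After op 1 (cut(1)): [1 3 6 7 0 4 2 8 5]
After op 2 (cut(1)): [3 6 7 0 4 2 8 5 1]
After op 3 (cut(1)): [6 7 0 4 2 8 5 1 3]
After op 4 (cut(1)): [7 0 4 2 8 5 1 3 6]
After op 5 (cut(1)): [0 4 2 8 5 1 3 6 7]
After op 6 (cut(1)): [4 2 8 5 1 3 6 7 0]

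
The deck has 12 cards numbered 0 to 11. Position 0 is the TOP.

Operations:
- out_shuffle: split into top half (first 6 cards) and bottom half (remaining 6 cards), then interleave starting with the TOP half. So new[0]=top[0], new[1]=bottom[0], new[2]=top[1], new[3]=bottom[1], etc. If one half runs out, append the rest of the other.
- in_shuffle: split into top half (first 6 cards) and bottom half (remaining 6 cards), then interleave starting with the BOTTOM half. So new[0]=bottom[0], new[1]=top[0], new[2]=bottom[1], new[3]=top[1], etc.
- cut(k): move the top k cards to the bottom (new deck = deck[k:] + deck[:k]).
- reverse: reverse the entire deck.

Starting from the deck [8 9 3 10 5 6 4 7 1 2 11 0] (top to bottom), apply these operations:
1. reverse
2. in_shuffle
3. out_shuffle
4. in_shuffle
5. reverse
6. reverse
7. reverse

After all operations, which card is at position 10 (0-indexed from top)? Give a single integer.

Answer: 6

Derivation:
After op 1 (reverse): [0 11 2 1 7 4 6 5 10 3 9 8]
After op 2 (in_shuffle): [6 0 5 11 10 2 3 1 9 7 8 4]
After op 3 (out_shuffle): [6 3 0 1 5 9 11 7 10 8 2 4]
After op 4 (in_shuffle): [11 6 7 3 10 0 8 1 2 5 4 9]
After op 5 (reverse): [9 4 5 2 1 8 0 10 3 7 6 11]
After op 6 (reverse): [11 6 7 3 10 0 8 1 2 5 4 9]
After op 7 (reverse): [9 4 5 2 1 8 0 10 3 7 6 11]
Position 10: card 6.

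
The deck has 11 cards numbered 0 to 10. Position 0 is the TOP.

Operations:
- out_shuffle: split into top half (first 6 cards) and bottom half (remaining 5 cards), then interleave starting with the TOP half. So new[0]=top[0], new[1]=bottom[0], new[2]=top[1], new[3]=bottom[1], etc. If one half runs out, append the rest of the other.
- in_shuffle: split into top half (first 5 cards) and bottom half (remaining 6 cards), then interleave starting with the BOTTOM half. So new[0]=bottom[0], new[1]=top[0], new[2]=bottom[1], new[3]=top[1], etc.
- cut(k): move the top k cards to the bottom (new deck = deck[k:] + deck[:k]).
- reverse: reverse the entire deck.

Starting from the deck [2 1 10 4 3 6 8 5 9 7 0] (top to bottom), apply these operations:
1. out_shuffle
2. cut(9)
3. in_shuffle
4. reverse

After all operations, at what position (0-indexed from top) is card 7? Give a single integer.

After op 1 (out_shuffle): [2 8 1 5 10 9 4 7 3 0 6]
After op 2 (cut(9)): [0 6 2 8 1 5 10 9 4 7 3]
After op 3 (in_shuffle): [5 0 10 6 9 2 4 8 7 1 3]
After op 4 (reverse): [3 1 7 8 4 2 9 6 10 0 5]
Card 7 is at position 2.

Answer: 2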